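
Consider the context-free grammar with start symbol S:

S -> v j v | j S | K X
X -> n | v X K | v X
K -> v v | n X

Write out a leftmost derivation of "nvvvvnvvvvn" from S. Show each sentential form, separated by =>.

S => KX => nXX => nvXKX => nvvXKX => nvvvXKX => nvvvvXKKX => nvvvvnKKX => nvvvvnvvKX => nvvvvnvvvvX => nvvvvnvvvvn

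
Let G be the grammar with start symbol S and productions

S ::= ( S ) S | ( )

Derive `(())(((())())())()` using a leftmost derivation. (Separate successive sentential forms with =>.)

S => (S)S   [S ::= ( S ) S]
(S)S => (())S   [S ::= ( )]
(())S => (())(S)S   [S ::= ( S ) S]
(())(S)S => (())((S)S)S   [S ::= ( S ) S]
(())((S)S)S => (())(((S)S)S)S   [S ::= ( S ) S]
(())(((S)S)S)S => (())(((())S)S)S   [S ::= ( )]
(())(((())S)S)S => (())(((())())S)S   [S ::= ( )]
(())(((())())S)S => (())(((())())())S   [S ::= ( )]
(())(((())())())S => (())(((())())())()   [S ::= ( )]

S=>(S)S=>(())S=>(())(S)S=>(())((S)S)S=>(())(((S)S)S)S=>(())(((())S)S)S=>(())(((())())S)S=>(())(((())())())S=>(())(((())())())()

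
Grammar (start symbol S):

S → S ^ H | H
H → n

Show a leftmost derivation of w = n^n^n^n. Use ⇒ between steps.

S ⇒ S^H ⇒ S^H^H ⇒ S^H^H^H ⇒ H^H^H^H ⇒ n^H^H^H ⇒ n^n^H^H ⇒ n^n^n^H ⇒ n^n^n^n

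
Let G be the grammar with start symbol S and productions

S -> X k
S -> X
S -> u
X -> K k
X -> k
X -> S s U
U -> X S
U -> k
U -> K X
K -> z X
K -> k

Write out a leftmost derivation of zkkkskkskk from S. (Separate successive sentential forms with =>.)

S => Xk => SsUk => XksUk => SsUksUk => XksUksUk => KkksUksUk => zXkksUksUk => zkkksUksUk => zkkkskksUk => zkkkskkskk

S => Xk   [S -> X k]
Xk => SsUk   [X -> S s U]
SsUk => XksUk   [S -> X k]
XksUk => SsUksUk   [X -> S s U]
SsUksUk => XksUksUk   [S -> X k]
XksUksUk => KkksUksUk   [X -> K k]
KkksUksUk => zXkksUksUk   [K -> z X]
zXkksUksUk => zkkksUksUk   [X -> k]
zkkksUksUk => zkkkskksUk   [U -> k]
zkkkskksUk => zkkkskkskk   [U -> k]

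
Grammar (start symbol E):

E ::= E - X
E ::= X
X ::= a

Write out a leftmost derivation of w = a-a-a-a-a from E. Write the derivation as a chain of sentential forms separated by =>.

E => E-X => E-X-X => E-X-X-X => E-X-X-X-X => X-X-X-X-X => a-X-X-X-X => a-a-X-X-X => a-a-a-X-X => a-a-a-a-X => a-a-a-a-a

E => E-X   [E ::= E - X]
E-X => E-X-X   [E ::= E - X]
E-X-X => E-X-X-X   [E ::= E - X]
E-X-X-X => E-X-X-X-X   [E ::= E - X]
E-X-X-X-X => X-X-X-X-X   [E ::= X]
X-X-X-X-X => a-X-X-X-X   [X ::= a]
a-X-X-X-X => a-a-X-X-X   [X ::= a]
a-a-X-X-X => a-a-a-X-X   [X ::= a]
a-a-a-X-X => a-a-a-a-X   [X ::= a]
a-a-a-a-X => a-a-a-a-a   [X ::= a]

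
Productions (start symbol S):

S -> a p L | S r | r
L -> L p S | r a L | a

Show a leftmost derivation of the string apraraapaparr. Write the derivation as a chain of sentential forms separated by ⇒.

S ⇒ Sr ⇒ Srr ⇒ apLrr ⇒ apraLrr ⇒ apraLpSrr ⇒ apraraLpSrr ⇒ apraraapSrr ⇒ apraraapapLrr ⇒ apraraapaparr

S ⇒ Sr   [S -> S r]
Sr ⇒ Srr   [S -> S r]
Srr ⇒ apLrr   [S -> a p L]
apLrr ⇒ apraLrr   [L -> r a L]
apraLrr ⇒ apraLpSrr   [L -> L p S]
apraLpSrr ⇒ apraraLpSrr   [L -> r a L]
apraraLpSrr ⇒ apraraapSrr   [L -> a]
apraraapSrr ⇒ apraraapapLrr   [S -> a p L]
apraraapapLrr ⇒ apraraapaparr   [L -> a]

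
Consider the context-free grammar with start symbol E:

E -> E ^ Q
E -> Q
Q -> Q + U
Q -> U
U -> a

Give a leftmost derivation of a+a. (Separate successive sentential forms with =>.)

E => Q   [E -> Q]
Q => Q+U   [Q -> Q + U]
Q+U => U+U   [Q -> U]
U+U => a+U   [U -> a]
a+U => a+a   [U -> a]

E=>Q=>Q+U=>U+U=>a+U=>a+a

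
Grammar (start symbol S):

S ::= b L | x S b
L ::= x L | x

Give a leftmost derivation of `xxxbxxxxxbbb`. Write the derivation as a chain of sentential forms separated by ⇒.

S ⇒ xSb ⇒ xxSbb ⇒ xxxSbbb ⇒ xxxbLbbb ⇒ xxxbxLbbb ⇒ xxxbxxLbbb ⇒ xxxbxxxLbbb ⇒ xxxbxxxxLbbb ⇒ xxxbxxxxxbbb

S ⇒ xSb   [S ::= x S b]
xSb ⇒ xxSbb   [S ::= x S b]
xxSbb ⇒ xxxSbbb   [S ::= x S b]
xxxSbbb ⇒ xxxbLbbb   [S ::= b L]
xxxbLbbb ⇒ xxxbxLbbb   [L ::= x L]
xxxbxLbbb ⇒ xxxbxxLbbb   [L ::= x L]
xxxbxxLbbb ⇒ xxxbxxxLbbb   [L ::= x L]
xxxbxxxLbbb ⇒ xxxbxxxxLbbb   [L ::= x L]
xxxbxxxxLbbb ⇒ xxxbxxxxxbbb   [L ::= x]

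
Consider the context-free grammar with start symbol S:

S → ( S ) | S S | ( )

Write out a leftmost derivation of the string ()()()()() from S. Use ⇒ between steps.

S ⇒ SS ⇒ SSS ⇒ SSSS ⇒ SSSSS ⇒ ()SSSS ⇒ ()()SSS ⇒ ()()()SS ⇒ ()()()()S ⇒ ()()()()()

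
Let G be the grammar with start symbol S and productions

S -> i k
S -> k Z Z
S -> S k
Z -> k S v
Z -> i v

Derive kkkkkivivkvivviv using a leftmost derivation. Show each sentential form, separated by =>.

S => kZZ => kkSvZ => kkkZZvZ => kkkkSvZvZ => kkkkSkvZvZ => kkkkkZZkvZvZ => kkkkkivZkvZvZ => kkkkkivivkvZvZ => kkkkkivivkvivvZ => kkkkkivivkvivviv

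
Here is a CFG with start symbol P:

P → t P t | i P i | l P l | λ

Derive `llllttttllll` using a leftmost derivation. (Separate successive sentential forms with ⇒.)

P ⇒ lPl ⇒ llPll ⇒ lllPlll ⇒ llllPllll ⇒ lllltPtllll ⇒ llllttPttllll ⇒ llllttttllll

P ⇒ lPl   [P → l P l]
lPl ⇒ llPll   [P → l P l]
llPll ⇒ lllPlll   [P → l P l]
lllPlll ⇒ llllPllll   [P → l P l]
llllPllll ⇒ lllltPtllll   [P → t P t]
lllltPtllll ⇒ llllttPttllll   [P → t P t]
llllttPttllll ⇒ llllttttllll   [P → λ]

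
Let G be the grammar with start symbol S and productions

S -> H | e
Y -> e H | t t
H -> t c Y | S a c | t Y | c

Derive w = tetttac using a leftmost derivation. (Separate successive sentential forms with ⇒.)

S⇒H⇒tY⇒teH⇒teSac⇒teHac⇒tetYac⇒tetttac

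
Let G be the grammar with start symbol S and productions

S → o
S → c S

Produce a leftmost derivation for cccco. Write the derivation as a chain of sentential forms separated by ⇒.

S⇒cS⇒ccS⇒cccS⇒ccccS⇒cccco

S ⇒ cS   [S → c S]
cS ⇒ ccS   [S → c S]
ccS ⇒ cccS   [S → c S]
cccS ⇒ ccccS   [S → c S]
ccccS ⇒ cccco   [S → o]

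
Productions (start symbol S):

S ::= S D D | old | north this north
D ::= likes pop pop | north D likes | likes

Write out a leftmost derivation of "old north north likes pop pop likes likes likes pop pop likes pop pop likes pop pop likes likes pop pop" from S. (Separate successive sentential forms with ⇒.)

S ⇒ S D D ⇒ S D D D D ⇒ S D D D D D D ⇒ old D D D D D D ⇒ old north D likes D D D D D ⇒ old north north D likes likes D D D D D ⇒ old north north likes pop pop likes likes D D D D D ⇒ old north north likes pop pop likes likes likes pop pop D D D D ⇒ old north north likes pop pop likes likes likes pop pop likes pop pop D D D ⇒ old north north likes pop pop likes likes likes pop pop likes pop pop likes pop pop D D ⇒ old north north likes pop pop likes likes likes pop pop likes pop pop likes pop pop likes D ⇒ old north north likes pop pop likes likes likes pop pop likes pop pop likes pop pop likes likes pop pop

S ⇒ S D D   [S ::= S D D]
S D D ⇒ S D D D D   [S ::= S D D]
S D D D D ⇒ S D D D D D D   [S ::= S D D]
S D D D D D D ⇒ old D D D D D D   [S ::= old]
old D D D D D D ⇒ old north D likes D D D D D   [D ::= north D likes]
old north D likes D D D D D ⇒ old north north D likes likes D D D D D   [D ::= north D likes]
old north north D likes likes D D D D D ⇒ old north north likes pop pop likes likes D D D D D   [D ::= likes pop pop]
old north north likes pop pop likes likes D D D D D ⇒ old north north likes pop pop likes likes likes pop pop D D D D   [D ::= likes pop pop]
old north north likes pop pop likes likes likes pop pop D D D D ⇒ old north north likes pop pop likes likes likes pop pop likes pop pop D D D   [D ::= likes pop pop]
old north north likes pop pop likes likes likes pop pop likes pop pop D D D ⇒ old north north likes pop pop likes likes likes pop pop likes pop pop likes pop pop D D   [D ::= likes pop pop]
old north north likes pop pop likes likes likes pop pop likes pop pop likes pop pop D D ⇒ old north north likes pop pop likes likes likes pop pop likes pop pop likes pop pop likes D   [D ::= likes]
old north north likes pop pop likes likes likes pop pop likes pop pop likes pop pop likes D ⇒ old north north likes pop pop likes likes likes pop pop likes pop pop likes pop pop likes likes pop pop   [D ::= likes pop pop]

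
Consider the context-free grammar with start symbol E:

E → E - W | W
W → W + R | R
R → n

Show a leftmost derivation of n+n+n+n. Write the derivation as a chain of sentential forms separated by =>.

E => W   [E → W]
W => W+R   [W → W + R]
W+R => W+R+R   [W → W + R]
W+R+R => W+R+R+R   [W → W + R]
W+R+R+R => R+R+R+R   [W → R]
R+R+R+R => n+R+R+R   [R → n]
n+R+R+R => n+n+R+R   [R → n]
n+n+R+R => n+n+n+R   [R → n]
n+n+n+R => n+n+n+n   [R → n]

E => W => W+R => W+R+R => W+R+R+R => R+R+R+R => n+R+R+R => n+n+R+R => n+n+n+R => n+n+n+n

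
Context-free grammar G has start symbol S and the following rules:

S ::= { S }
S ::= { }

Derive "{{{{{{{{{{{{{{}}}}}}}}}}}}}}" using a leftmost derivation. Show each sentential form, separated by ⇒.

S ⇒ {S}   [S ::= { S }]
{S} ⇒ {{S}}   [S ::= { S }]
{{S}} ⇒ {{{S}}}   [S ::= { S }]
{{{S}}} ⇒ {{{{S}}}}   [S ::= { S }]
{{{{S}}}} ⇒ {{{{{S}}}}}   [S ::= { S }]
{{{{{S}}}}} ⇒ {{{{{{S}}}}}}   [S ::= { S }]
{{{{{{S}}}}}} ⇒ {{{{{{{S}}}}}}}   [S ::= { S }]
{{{{{{{S}}}}}}} ⇒ {{{{{{{{S}}}}}}}}   [S ::= { S }]
{{{{{{{{S}}}}}}}} ⇒ {{{{{{{{{S}}}}}}}}}   [S ::= { S }]
{{{{{{{{{S}}}}}}}}} ⇒ {{{{{{{{{{S}}}}}}}}}}   [S ::= { S }]
{{{{{{{{{{S}}}}}}}}}} ⇒ {{{{{{{{{{{S}}}}}}}}}}}   [S ::= { S }]
{{{{{{{{{{{S}}}}}}}}}}} ⇒ {{{{{{{{{{{{S}}}}}}}}}}}}   [S ::= { S }]
{{{{{{{{{{{{S}}}}}}}}}}}} ⇒ {{{{{{{{{{{{{S}}}}}}}}}}}}}   [S ::= { S }]
{{{{{{{{{{{{{S}}}}}}}}}}}}} ⇒ {{{{{{{{{{{{{{}}}}}}}}}}}}}}   [S ::= { }]

S⇒{S}⇒{{S}}⇒{{{S}}}⇒{{{{S}}}}⇒{{{{{S}}}}}⇒{{{{{{S}}}}}}⇒{{{{{{{S}}}}}}}⇒{{{{{{{{S}}}}}}}}⇒{{{{{{{{{S}}}}}}}}}⇒{{{{{{{{{{S}}}}}}}}}}⇒{{{{{{{{{{{S}}}}}}}}}}}⇒{{{{{{{{{{{{S}}}}}}}}}}}}⇒{{{{{{{{{{{{{S}}}}}}}}}}}}}⇒{{{{{{{{{{{{{{}}}}}}}}}}}}}}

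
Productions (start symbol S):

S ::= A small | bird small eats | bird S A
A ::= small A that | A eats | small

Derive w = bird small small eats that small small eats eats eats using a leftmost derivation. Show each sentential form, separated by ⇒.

S ⇒ bird S A   [S ::= bird S A]
bird S A ⇒ bird A small A   [S ::= A small]
bird A small A ⇒ bird small A that small A   [A ::= small A that]
bird small A that small A ⇒ bird small A eats that small A   [A ::= A eats]
bird small A eats that small A ⇒ bird small small eats that small A   [A ::= small]
bird small small eats that small A ⇒ bird small small eats that small A eats   [A ::= A eats]
bird small small eats that small A eats ⇒ bird small small eats that small A eats eats   [A ::= A eats]
bird small small eats that small A eats eats ⇒ bird small small eats that small A eats eats eats   [A ::= A eats]
bird small small eats that small A eats eats eats ⇒ bird small small eats that small small eats eats eats   [A ::= small]

S ⇒ bird S A ⇒ bird A small A ⇒ bird small A that small A ⇒ bird small A eats that small A ⇒ bird small small eats that small A ⇒ bird small small eats that small A eats ⇒ bird small small eats that small A eats eats ⇒ bird small small eats that small A eats eats eats ⇒ bird small small eats that small small eats eats eats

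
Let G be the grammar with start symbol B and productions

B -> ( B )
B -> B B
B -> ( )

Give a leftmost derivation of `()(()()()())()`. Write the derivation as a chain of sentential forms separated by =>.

B => BB => ()B => ()BB => ()(B)B => ()(BB)B => ()(BBB)B => ()(()BB)B => ()(()()B)B => ()(()()BB)B => ()(()()()B)B => ()(()()()())B => ()(()()()())()

B => BB   [B -> B B]
BB => ()B   [B -> ( )]
()B => ()BB   [B -> B B]
()BB => ()(B)B   [B -> ( B )]
()(B)B => ()(BB)B   [B -> B B]
()(BB)B => ()(BBB)B   [B -> B B]
()(BBB)B => ()(()BB)B   [B -> ( )]
()(()BB)B => ()(()()B)B   [B -> ( )]
()(()()B)B => ()(()()BB)B   [B -> B B]
()(()()BB)B => ()(()()()B)B   [B -> ( )]
()(()()()B)B => ()(()()()())B   [B -> ( )]
()(()()()())B => ()(()()()())()   [B -> ( )]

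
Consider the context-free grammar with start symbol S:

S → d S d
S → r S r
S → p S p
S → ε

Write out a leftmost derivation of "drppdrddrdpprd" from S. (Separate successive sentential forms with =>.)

S=>dSd=>drSrd=>drpSprd=>drppSpprd=>drppdSdpprd=>drppdrSrdpprd=>drppdrdSdrdpprd=>drppdrddrdpprd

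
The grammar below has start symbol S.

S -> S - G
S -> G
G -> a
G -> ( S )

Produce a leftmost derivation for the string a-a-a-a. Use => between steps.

S => S-G   [S -> S - G]
S-G => S-G-G   [S -> S - G]
S-G-G => S-G-G-G   [S -> S - G]
S-G-G-G => G-G-G-G   [S -> G]
G-G-G-G => a-G-G-G   [G -> a]
a-G-G-G => a-a-G-G   [G -> a]
a-a-G-G => a-a-a-G   [G -> a]
a-a-a-G => a-a-a-a   [G -> a]

S=>S-G=>S-G-G=>S-G-G-G=>G-G-G-G=>a-G-G-G=>a-a-G-G=>a-a-a-G=>a-a-a-a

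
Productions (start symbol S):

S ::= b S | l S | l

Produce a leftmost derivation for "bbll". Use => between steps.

S => bS   [S ::= b S]
bS => bbS   [S ::= b S]
bbS => bblS   [S ::= l S]
bblS => bbll   [S ::= l]

S => bS => bbS => bblS => bbll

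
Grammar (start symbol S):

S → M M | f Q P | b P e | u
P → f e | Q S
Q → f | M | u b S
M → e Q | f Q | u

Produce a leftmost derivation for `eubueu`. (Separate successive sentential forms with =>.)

S => MM   [S → M M]
MM => eQM   [M → e Q]
eQM => eubSM   [Q → u b S]
eubSM => eubuM   [S → u]
eubuM => eubueQ   [M → e Q]
eubueQ => eubueM   [Q → M]
eubueM => eubueu   [M → u]

S=>MM=>eQM=>eubSM=>eubuM=>eubueQ=>eubueM=>eubueu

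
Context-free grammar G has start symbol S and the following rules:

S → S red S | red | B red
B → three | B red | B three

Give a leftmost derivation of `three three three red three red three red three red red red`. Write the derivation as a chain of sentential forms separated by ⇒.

S ⇒ B red ⇒ B red red ⇒ B red red red ⇒ B three red red red ⇒ B red three red red red ⇒ B three red three red red red ⇒ B red three red three red red red ⇒ B three red three red three red red red ⇒ B red three red three red three red red red ⇒ B three red three red three red three red red red ⇒ B three three red three red three red three red red red ⇒ three three three red three red three red three red red red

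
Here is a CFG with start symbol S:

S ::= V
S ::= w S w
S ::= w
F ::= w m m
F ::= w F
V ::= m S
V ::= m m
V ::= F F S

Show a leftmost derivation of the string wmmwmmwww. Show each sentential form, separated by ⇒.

S ⇒ V   [S ::= V]
V ⇒ FFS   [V ::= F F S]
FFS ⇒ wmmFS   [F ::= w m m]
wmmFS ⇒ wmmwmmS   [F ::= w m m]
wmmwmmS ⇒ wmmwmmwSw   [S ::= w S w]
wmmwmmwSw ⇒ wmmwmmwww   [S ::= w]

S⇒V⇒FFS⇒wmmFS⇒wmmwmmS⇒wmmwmmwSw⇒wmmwmmwww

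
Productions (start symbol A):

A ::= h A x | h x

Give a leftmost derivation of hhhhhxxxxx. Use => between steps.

A => hAx => hhAxx => hhhAxxx => hhhhAxxxx => hhhhhxxxxx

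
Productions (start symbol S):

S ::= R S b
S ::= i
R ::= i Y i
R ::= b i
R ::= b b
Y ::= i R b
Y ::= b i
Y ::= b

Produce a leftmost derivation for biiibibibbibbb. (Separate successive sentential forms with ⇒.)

S⇒RSb⇒biSb⇒biRSbb⇒biiYiSbb⇒biiiRbiSbb⇒biiibibiSbb⇒biiibibiRSbbb⇒biiibibibbSbbb⇒biiibibibbibbb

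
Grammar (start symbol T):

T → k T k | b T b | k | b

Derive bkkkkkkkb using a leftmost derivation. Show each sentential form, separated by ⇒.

T ⇒ bTb   [T → b T b]
bTb ⇒ bkTkb   [T → k T k]
bkTkb ⇒ bkkTkkb   [T → k T k]
bkkTkkb ⇒ bkkkTkkkb   [T → k T k]
bkkkTkkkb ⇒ bkkkkkkkb   [T → k]

T⇒bTb⇒bkTkb⇒bkkTkkb⇒bkkkTkkkb⇒bkkkkkkkb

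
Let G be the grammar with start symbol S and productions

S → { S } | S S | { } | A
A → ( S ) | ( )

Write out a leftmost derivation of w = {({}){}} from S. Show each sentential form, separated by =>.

S => {S} => {SS} => {AS} => {(S)S} => {({})S} => {({}){}}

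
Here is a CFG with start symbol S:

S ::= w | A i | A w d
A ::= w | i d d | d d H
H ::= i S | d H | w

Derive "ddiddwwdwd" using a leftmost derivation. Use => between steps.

S => Awd => ddHwd => ddiSwd => ddiAwdwd => ddiddHwdwd => ddiddwwdwd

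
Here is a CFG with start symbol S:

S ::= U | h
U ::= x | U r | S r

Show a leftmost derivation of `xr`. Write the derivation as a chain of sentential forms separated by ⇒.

S ⇒ U ⇒ Ur ⇒ xr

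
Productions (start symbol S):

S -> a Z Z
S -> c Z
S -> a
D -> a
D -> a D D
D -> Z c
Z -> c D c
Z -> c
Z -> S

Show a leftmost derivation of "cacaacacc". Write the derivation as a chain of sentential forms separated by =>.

S => cZ => cS => caZZ => caSZ => cacZZ => cacSZ => cacaZ => cacaS => cacaaZZ => cacaacDcZ => cacaacacZ => cacaacacc

S => cZ   [S -> c Z]
cZ => cS   [Z -> S]
cS => caZZ   [S -> a Z Z]
caZZ => caSZ   [Z -> S]
caSZ => cacZZ   [S -> c Z]
cacZZ => cacSZ   [Z -> S]
cacSZ => cacaZ   [S -> a]
cacaZ => cacaS   [Z -> S]
cacaS => cacaaZZ   [S -> a Z Z]
cacaaZZ => cacaacDcZ   [Z -> c D c]
cacaacDcZ => cacaacacZ   [D -> a]
cacaacacZ => cacaacacc   [Z -> c]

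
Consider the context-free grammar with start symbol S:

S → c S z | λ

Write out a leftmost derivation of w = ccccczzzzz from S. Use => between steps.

S=>cSz=>ccSzz=>cccSzzz=>ccccSzzzz=>cccccSzzzzz=>ccccczzzzz

S => cSz   [S → c S z]
cSz => ccSzz   [S → c S z]
ccSzz => cccSzzz   [S → c S z]
cccSzzz => ccccSzzzz   [S → c S z]
ccccSzzzz => cccccSzzzzz   [S → c S z]
cccccSzzzzz => ccccczzzzz   [S → λ]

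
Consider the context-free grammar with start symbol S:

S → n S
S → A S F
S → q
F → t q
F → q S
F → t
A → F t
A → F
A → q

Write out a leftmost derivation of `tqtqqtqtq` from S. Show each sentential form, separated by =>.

S => ASF   [S → A S F]
ASF => FSF   [A → F]
FSF => tqSF   [F → t q]
tqSF => tqASFF   [S → A S F]
tqASFF => tqFSFF   [A → F]
tqFSFF => tqtqSFF   [F → t q]
tqtqSFF => tqtqqFF   [S → q]
tqtqqFF => tqtqqtqF   [F → t q]
tqtqqtqF => tqtqqtqtq   [F → t q]

S=>ASF=>FSF=>tqSF=>tqASFF=>tqFSFF=>tqtqSFF=>tqtqqFF=>tqtqqtqF=>tqtqqtqtq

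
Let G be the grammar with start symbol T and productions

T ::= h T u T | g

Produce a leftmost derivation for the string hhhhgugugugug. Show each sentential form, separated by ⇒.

T⇒hTuT⇒hhTuTuT⇒hhhTuTuTuT⇒hhhhTuTuTuTuT⇒hhhhguTuTuTuT⇒hhhhguguTuTuT⇒hhhhguguguTuT⇒hhhhguguguguT⇒hhhhgugugugug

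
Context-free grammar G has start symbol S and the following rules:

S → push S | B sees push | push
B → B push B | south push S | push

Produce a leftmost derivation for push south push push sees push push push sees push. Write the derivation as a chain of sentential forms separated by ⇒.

S ⇒ push S ⇒ push B sees push ⇒ push B push B sees push ⇒ push south push S push B sees push ⇒ push south push B sees push push B sees push ⇒ push south push push sees push push B sees push ⇒ push south push push sees push push push sees push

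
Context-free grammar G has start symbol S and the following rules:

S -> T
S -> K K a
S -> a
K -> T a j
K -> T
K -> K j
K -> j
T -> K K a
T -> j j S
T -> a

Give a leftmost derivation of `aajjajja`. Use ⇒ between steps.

S ⇒ T   [S -> T]
T ⇒ KKa   [T -> K K a]
KKa ⇒ KjKa   [K -> K j]
KjKa ⇒ TjKa   [K -> T]
TjKa ⇒ KKajKa   [T -> K K a]
KKajKa ⇒ TajKajKa   [K -> T a j]
TajKajKa ⇒ aajKajKa   [T -> a]
aajKajKa ⇒ aajjajKa   [K -> j]
aajjajKa ⇒ aajjajja   [K -> j]

S ⇒ T ⇒ KKa ⇒ KjKa ⇒ TjKa ⇒ KKajKa ⇒ TajKajKa ⇒ aajKajKa ⇒ aajjajKa ⇒ aajjajja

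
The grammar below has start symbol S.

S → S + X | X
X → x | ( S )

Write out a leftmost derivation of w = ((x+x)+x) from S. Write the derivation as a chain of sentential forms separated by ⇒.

S ⇒ X   [S → X]
X ⇒ (S)   [X → ( S )]
(S) ⇒ (S+X)   [S → S + X]
(S+X) ⇒ (X+X)   [S → X]
(X+X) ⇒ ((S)+X)   [X → ( S )]
((S)+X) ⇒ ((S+X)+X)   [S → S + X]
((S+X)+X) ⇒ ((X+X)+X)   [S → X]
((X+X)+X) ⇒ ((x+X)+X)   [X → x]
((x+X)+X) ⇒ ((x+x)+X)   [X → x]
((x+x)+X) ⇒ ((x+x)+x)   [X → x]

S ⇒ X ⇒ (S) ⇒ (S+X) ⇒ (X+X) ⇒ ((S)+X) ⇒ ((S+X)+X) ⇒ ((X+X)+X) ⇒ ((x+X)+X) ⇒ ((x+x)+X) ⇒ ((x+x)+x)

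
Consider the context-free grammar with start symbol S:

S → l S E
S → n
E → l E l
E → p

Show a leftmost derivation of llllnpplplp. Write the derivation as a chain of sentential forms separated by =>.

S => lSE   [S → l S E]
lSE => llSEE   [S → l S E]
llSEE => lllSEEE   [S → l S E]
lllSEEE => llllSEEEE   [S → l S E]
llllSEEEE => llllnEEEE   [S → n]
llllnEEEE => llllnpEEE   [E → p]
llllnpEEE => llllnppEE   [E → p]
llllnppEE => llllnpplElE   [E → l E l]
llllnpplElE => llllnpplplE   [E → p]
llllnpplplE => llllnpplplp   [E → p]

S => lSE => llSEE => lllSEEE => llllSEEEE => llllnEEEE => llllnpEEE => llllnppEE => llllnpplElE => llllnpplplE => llllnpplplp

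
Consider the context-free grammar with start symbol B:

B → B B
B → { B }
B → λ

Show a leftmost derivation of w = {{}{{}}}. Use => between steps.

B => {B}   [B → { B }]
{B} => {BB}   [B → B B]
{BB} => {BBB}   [B → B B]
{BBB} => {{B}BB}   [B → { B }]
{{B}BB} => {{}BB}   [B → λ]
{{}BB} => {{}B}   [B → λ]
{{}B} => {{}{B}}   [B → { B }]
{{}{B}} => {{}{{B}}}   [B → { B }]
{{}{{B}}} => {{}{{}}}   [B → λ]

B => {B} => {BB} => {BBB} => {{B}BB} => {{}BB} => {{}B} => {{}{B}} => {{}{{B}}} => {{}{{}}}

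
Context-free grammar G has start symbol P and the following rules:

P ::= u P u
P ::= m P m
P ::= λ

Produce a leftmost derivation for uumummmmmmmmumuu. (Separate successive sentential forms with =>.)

P=>uPu=>uuPuu=>uumPmuu=>uumuPumuu=>uumumPmumuu=>uumummPmmumuu=>uumummmPmmmumuu=>uumummmmPmmmmumuu=>uumummmmmmmmumuu

P => uPu   [P ::= u P u]
uPu => uuPuu   [P ::= u P u]
uuPuu => uumPmuu   [P ::= m P m]
uumPmuu => uumuPumuu   [P ::= u P u]
uumuPumuu => uumumPmumuu   [P ::= m P m]
uumumPmumuu => uumummPmmumuu   [P ::= m P m]
uumummPmmumuu => uumummmPmmmumuu   [P ::= m P m]
uumummmPmmmumuu => uumummmmPmmmmumuu   [P ::= m P m]
uumummmmPmmmmumuu => uumummmmmmmmumuu   [P ::= λ]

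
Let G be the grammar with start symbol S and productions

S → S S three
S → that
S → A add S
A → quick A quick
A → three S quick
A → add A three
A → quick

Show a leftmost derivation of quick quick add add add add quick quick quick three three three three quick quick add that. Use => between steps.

S => A add S => quick A quick add S => quick quick A quick quick add S => quick quick add A three quick quick add S => quick quick add add A three three quick quick add S => quick quick add add add A three three three quick quick add S => quick quick add add add add A three three three three quick quick add S => quick quick add add add add quick A quick three three three three quick quick add S => quick quick add add add add quick quick quick three three three three quick quick add S => quick quick add add add add quick quick quick three three three three quick quick add that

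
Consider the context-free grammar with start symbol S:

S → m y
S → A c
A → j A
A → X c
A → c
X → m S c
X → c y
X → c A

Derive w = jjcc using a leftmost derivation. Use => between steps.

S => Ac => jAc => jjAc => jjcc

S => Ac   [S → A c]
Ac => jAc   [A → j A]
jAc => jjAc   [A → j A]
jjAc => jjcc   [A → c]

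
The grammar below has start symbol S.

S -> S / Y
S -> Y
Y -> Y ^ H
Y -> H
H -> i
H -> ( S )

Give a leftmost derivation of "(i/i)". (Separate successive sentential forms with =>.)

S => Y => H => (S) => (S/Y) => (Y/Y) => (H/Y) => (i/Y) => (i/H) => (i/i)

S => Y   [S -> Y]
Y => H   [Y -> H]
H => (S)   [H -> ( S )]
(S) => (S/Y)   [S -> S / Y]
(S/Y) => (Y/Y)   [S -> Y]
(Y/Y) => (H/Y)   [Y -> H]
(H/Y) => (i/Y)   [H -> i]
(i/Y) => (i/H)   [Y -> H]
(i/H) => (i/i)   [H -> i]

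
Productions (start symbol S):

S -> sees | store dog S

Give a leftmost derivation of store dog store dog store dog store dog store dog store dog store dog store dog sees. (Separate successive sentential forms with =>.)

S => store dog S => store dog store dog S => store dog store dog store dog S => store dog store dog store dog store dog S => store dog store dog store dog store dog store dog S => store dog store dog store dog store dog store dog store dog S => store dog store dog store dog store dog store dog store dog store dog S => store dog store dog store dog store dog store dog store dog store dog store dog S => store dog store dog store dog store dog store dog store dog store dog store dog sees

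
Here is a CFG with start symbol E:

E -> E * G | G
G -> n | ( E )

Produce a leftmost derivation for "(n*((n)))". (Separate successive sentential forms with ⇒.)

E ⇒ G ⇒ (E) ⇒ (E*G) ⇒ (G*G) ⇒ (n*G) ⇒ (n*(E)) ⇒ (n*(G)) ⇒ (n*((E))) ⇒ (n*((G))) ⇒ (n*((n)))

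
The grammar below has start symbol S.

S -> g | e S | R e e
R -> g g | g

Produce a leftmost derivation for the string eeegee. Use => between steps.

S=>eS=>eeS=>eeeS=>eeeRee=>eeegee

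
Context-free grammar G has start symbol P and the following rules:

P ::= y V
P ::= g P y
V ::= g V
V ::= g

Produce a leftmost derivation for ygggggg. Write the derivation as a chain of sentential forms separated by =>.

P => yV => ygV => yggV => ygggV => yggggV => ygggggV => ygggggg

P => yV   [P ::= y V]
yV => ygV   [V ::= g V]
ygV => yggV   [V ::= g V]
yggV => ygggV   [V ::= g V]
ygggV => yggggV   [V ::= g V]
yggggV => ygggggV   [V ::= g V]
ygggggV => ygggggg   [V ::= g]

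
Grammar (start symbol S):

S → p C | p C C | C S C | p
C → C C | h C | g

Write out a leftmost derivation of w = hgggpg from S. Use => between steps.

S => CSC => CCSC => hCCSC => hCCCSC => hgCCSC => hggCSC => hgggSC => hgggpC => hgggpg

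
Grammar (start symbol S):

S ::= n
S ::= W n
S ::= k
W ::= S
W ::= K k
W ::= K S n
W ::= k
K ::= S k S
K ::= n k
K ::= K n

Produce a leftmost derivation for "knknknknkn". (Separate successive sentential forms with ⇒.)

S ⇒ Wn ⇒ Kkn ⇒ SkSkn ⇒ WnkSkn ⇒ KknkSkn ⇒ SkSknkSkn ⇒ WnkSknkSkn ⇒ knkSknkSkn ⇒ knknknkSkn ⇒ knknknknkn

S ⇒ Wn   [S ::= W n]
Wn ⇒ Kkn   [W ::= K k]
Kkn ⇒ SkSkn   [K ::= S k S]
SkSkn ⇒ WnkSkn   [S ::= W n]
WnkSkn ⇒ KknkSkn   [W ::= K k]
KknkSkn ⇒ SkSknkSkn   [K ::= S k S]
SkSknkSkn ⇒ WnkSknkSkn   [S ::= W n]
WnkSknkSkn ⇒ knkSknkSkn   [W ::= k]
knkSknkSkn ⇒ knknknkSkn   [S ::= n]
knknknkSkn ⇒ knknknknkn   [S ::= n]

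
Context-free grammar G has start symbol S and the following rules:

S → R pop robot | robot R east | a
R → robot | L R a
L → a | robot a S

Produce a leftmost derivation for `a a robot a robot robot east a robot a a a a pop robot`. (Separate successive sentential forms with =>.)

S => R pop robot => L R a pop robot => a R a pop robot => a L R a a pop robot => a a R a a pop robot => a a L R a a a pop robot => a a robot a S R a a a pop robot => a a robot a robot R east R a a a pop robot => a a robot a robot robot east R a a a pop robot => a a robot a robot robot east L R a a a a pop robot => a a robot a robot robot east a R a a a a pop robot => a a robot a robot robot east a robot a a a a pop robot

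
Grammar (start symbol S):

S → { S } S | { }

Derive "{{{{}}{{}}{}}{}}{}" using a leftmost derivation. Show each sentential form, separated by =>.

S => {S}S => {{S}S}S => {{{S}S}S}S => {{{{}}S}S}S => {{{{}}{S}S}S}S => {{{{}}{{}}S}S}S => {{{{}}{{}}{}}S}S => {{{{}}{{}}{}}{}}S => {{{{}}{{}}{}}{}}{}

S => {S}S   [S → { S } S]
{S}S => {{S}S}S   [S → { S } S]
{{S}S}S => {{{S}S}S}S   [S → { S } S]
{{{S}S}S}S => {{{{}}S}S}S   [S → { }]
{{{{}}S}S}S => {{{{}}{S}S}S}S   [S → { S } S]
{{{{}}{S}S}S}S => {{{{}}{{}}S}S}S   [S → { }]
{{{{}}{{}}S}S}S => {{{{}}{{}}{}}S}S   [S → { }]
{{{{}}{{}}{}}S}S => {{{{}}{{}}{}}{}}S   [S → { }]
{{{{}}{{}}{}}{}}S => {{{{}}{{}}{}}{}}{}   [S → { }]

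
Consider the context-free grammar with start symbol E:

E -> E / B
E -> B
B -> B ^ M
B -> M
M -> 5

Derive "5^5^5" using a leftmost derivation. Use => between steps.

E => B => B^M => B^M^M => M^M^M => 5^M^M => 5^5^M => 5^5^5

E => B   [E -> B]
B => B^M   [B -> B ^ M]
B^M => B^M^M   [B -> B ^ M]
B^M^M => M^M^M   [B -> M]
M^M^M => 5^M^M   [M -> 5]
5^M^M => 5^5^M   [M -> 5]
5^5^M => 5^5^5   [M -> 5]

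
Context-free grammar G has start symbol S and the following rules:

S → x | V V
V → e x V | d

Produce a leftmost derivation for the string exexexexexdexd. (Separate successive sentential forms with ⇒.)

S ⇒ VV ⇒ exVV ⇒ exexVV ⇒ exexexVV ⇒ exexexexVV ⇒ exexexexexVV ⇒ exexexexexdV ⇒ exexexexexdexV ⇒ exexexexexdexd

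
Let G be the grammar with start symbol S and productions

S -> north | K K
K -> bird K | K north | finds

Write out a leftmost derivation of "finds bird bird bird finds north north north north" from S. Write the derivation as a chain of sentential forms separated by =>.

S => K K => finds K => finds bird K => finds bird bird K => finds bird bird K north => finds bird bird K north north => finds bird bird bird K north north => finds bird bird bird K north north north => finds bird bird bird K north north north north => finds bird bird bird finds north north north north

S => K K   [S -> K K]
K K => finds K   [K -> finds]
finds K => finds bird K   [K -> bird K]
finds bird K => finds bird bird K   [K -> bird K]
finds bird bird K => finds bird bird K north   [K -> K north]
finds bird bird K north => finds bird bird K north north   [K -> K north]
finds bird bird K north north => finds bird bird bird K north north   [K -> bird K]
finds bird bird bird K north north => finds bird bird bird K north north north   [K -> K north]
finds bird bird bird K north north north => finds bird bird bird K north north north north   [K -> K north]
finds bird bird bird K north north north north => finds bird bird bird finds north north north north   [K -> finds]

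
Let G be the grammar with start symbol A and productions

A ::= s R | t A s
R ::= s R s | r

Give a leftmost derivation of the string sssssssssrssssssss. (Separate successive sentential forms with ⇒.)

A ⇒ sR ⇒ ssRs ⇒ sssRss ⇒ ssssRsss ⇒ sssssRssss ⇒ ssssssRsssss ⇒ sssssssRssssss ⇒ ssssssssRsssssss ⇒ sssssssssRssssssss ⇒ sssssssssrssssssss

A ⇒ sR   [A ::= s R]
sR ⇒ ssRs   [R ::= s R s]
ssRs ⇒ sssRss   [R ::= s R s]
sssRss ⇒ ssssRsss   [R ::= s R s]
ssssRsss ⇒ sssssRssss   [R ::= s R s]
sssssRssss ⇒ ssssssRsssss   [R ::= s R s]
ssssssRsssss ⇒ sssssssRssssss   [R ::= s R s]
sssssssRssssss ⇒ ssssssssRsssssss   [R ::= s R s]
ssssssssRsssssss ⇒ sssssssssRssssssss   [R ::= s R s]
sssssssssRssssssss ⇒ sssssssssrssssssss   [R ::= r]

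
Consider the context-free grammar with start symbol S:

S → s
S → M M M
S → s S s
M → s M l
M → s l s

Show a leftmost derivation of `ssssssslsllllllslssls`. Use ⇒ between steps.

S ⇒ MMM   [S → M M M]
MMM ⇒ sMlMM   [M → s M l]
sMlMM ⇒ ssMllMM   [M → s M l]
ssMllMM ⇒ sssMlllMM   [M → s M l]
sssMlllMM ⇒ ssssMllllMM   [M → s M l]
ssssMllllMM ⇒ sssssMlllllMM   [M → s M l]
sssssMlllllMM ⇒ ssssssMllllllMM   [M → s M l]
ssssssMllllllMM ⇒ ssssssslsllllllMM   [M → s l s]
ssssssslsllllllMM ⇒ ssssssslsllllllslsM   [M → s l s]
ssssssslsllllllslsM ⇒ ssssssslsllllllslssls   [M → s l s]

S ⇒ MMM ⇒ sMlMM ⇒ ssMllMM ⇒ sssMlllMM ⇒ ssssMllllMM ⇒ sssssMlllllMM ⇒ ssssssMllllllMM ⇒ ssssssslsllllllMM ⇒ ssssssslsllllllslsM ⇒ ssssssslsllllllslssls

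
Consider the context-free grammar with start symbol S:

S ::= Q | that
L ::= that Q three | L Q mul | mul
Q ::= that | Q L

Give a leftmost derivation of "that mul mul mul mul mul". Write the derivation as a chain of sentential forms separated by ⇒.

S ⇒ Q   [S ::= Q]
Q ⇒ Q L   [Q ::= Q L]
Q L ⇒ Q L L   [Q ::= Q L]
Q L L ⇒ Q L L L   [Q ::= Q L]
Q L L L ⇒ Q L L L L   [Q ::= Q L]
Q L L L L ⇒ Q L L L L L   [Q ::= Q L]
Q L L L L L ⇒ that L L L L L   [Q ::= that]
that L L L L L ⇒ that mul L L L L   [L ::= mul]
that mul L L L L ⇒ that mul mul L L L   [L ::= mul]
that mul mul L L L ⇒ that mul mul mul L L   [L ::= mul]
that mul mul mul L L ⇒ that mul mul mul mul L   [L ::= mul]
that mul mul mul mul L ⇒ that mul mul mul mul mul   [L ::= mul]

S ⇒ Q ⇒ Q L ⇒ Q L L ⇒ Q L L L ⇒ Q L L L L ⇒ Q L L L L L ⇒ that L L L L L ⇒ that mul L L L L ⇒ that mul mul L L L ⇒ that mul mul mul L L ⇒ that mul mul mul mul L ⇒ that mul mul mul mul mul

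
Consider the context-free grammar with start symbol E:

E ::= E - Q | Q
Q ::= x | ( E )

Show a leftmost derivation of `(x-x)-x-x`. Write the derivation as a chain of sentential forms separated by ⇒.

E⇒E-Q⇒E-Q-Q⇒Q-Q-Q⇒(E)-Q-Q⇒(E-Q)-Q-Q⇒(Q-Q)-Q-Q⇒(x-Q)-Q-Q⇒(x-x)-Q-Q⇒(x-x)-x-Q⇒(x-x)-x-x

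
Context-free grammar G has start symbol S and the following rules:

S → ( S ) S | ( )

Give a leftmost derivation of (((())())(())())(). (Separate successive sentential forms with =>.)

S => (S)S   [S → ( S ) S]
(S)S => ((S)S)S   [S → ( S ) S]
((S)S)S => (((S)S)S)S   [S → ( S ) S]
(((S)S)S)S => (((())S)S)S   [S → ( )]
(((())S)S)S => (((())())S)S   [S → ( )]
(((())())S)S => (((())())(S)S)S   [S → ( S ) S]
(((())())(S)S)S => (((())())(())S)S   [S → ( )]
(((())())(())S)S => (((())())(())())S   [S → ( )]
(((())())(())())S => (((())())(())())()   [S → ( )]

S=>(S)S=>((S)S)S=>(((S)S)S)S=>(((())S)S)S=>(((())())S)S=>(((())())(S)S)S=>(((())())(())S)S=>(((())())(())())S=>(((())())(())())()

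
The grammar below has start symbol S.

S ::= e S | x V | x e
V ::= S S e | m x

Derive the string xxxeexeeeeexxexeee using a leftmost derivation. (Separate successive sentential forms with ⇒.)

S ⇒ xV   [S ::= x V]
xV ⇒ xSSe   [V ::= S S e]
xSSe ⇒ xxVSe   [S ::= x V]
xxVSe ⇒ xxSSeSe   [V ::= S S e]
xxSSeSe ⇒ xxxeSeSe   [S ::= x e]
xxxeSeSe ⇒ xxxeeSeSe   [S ::= e S]
xxxeeSeSe ⇒ xxxeexeeSe   [S ::= x e]
xxxeexeeSe ⇒ xxxeexeeeSe   [S ::= e S]
xxxeexeeeSe ⇒ xxxeexeeeeSe   [S ::= e S]
xxxeexeeeeSe ⇒ xxxeexeeeeeSe   [S ::= e S]
xxxeexeeeeeSe ⇒ xxxeexeeeeexVe   [S ::= x V]
xxxeexeeeeexVe ⇒ xxxeexeeeeexSSee   [V ::= S S e]
xxxeexeeeeexSSee ⇒ xxxeexeeeeexxeSee   [S ::= x e]
xxxeexeeeeexxeSee ⇒ xxxeexeeeeexxexeee   [S ::= x e]

S⇒xV⇒xSSe⇒xxVSe⇒xxSSeSe⇒xxxeSeSe⇒xxxeeSeSe⇒xxxeexeeSe⇒xxxeexeeeSe⇒xxxeexeeeeSe⇒xxxeexeeeeeSe⇒xxxeexeeeeexVe⇒xxxeexeeeeexSSee⇒xxxeexeeeeexxeSee⇒xxxeexeeeeexxexeee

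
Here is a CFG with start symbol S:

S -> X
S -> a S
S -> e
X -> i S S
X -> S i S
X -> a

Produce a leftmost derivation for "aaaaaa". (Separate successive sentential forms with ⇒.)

S ⇒ aS   [S -> a S]
aS ⇒ aaS   [S -> a S]
aaS ⇒ aaaS   [S -> a S]
aaaS ⇒ aaaaS   [S -> a S]
aaaaS ⇒ aaaaaS   [S -> a S]
aaaaaS ⇒ aaaaaX   [S -> X]
aaaaaX ⇒ aaaaaa   [X -> a]

S⇒aS⇒aaS⇒aaaS⇒aaaaS⇒aaaaaS⇒aaaaaX⇒aaaaaa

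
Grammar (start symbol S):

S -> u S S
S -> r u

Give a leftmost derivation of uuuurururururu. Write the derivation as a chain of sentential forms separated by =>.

S => uSS => uuSSS => uuuSSSS => uuuuSSSSS => uuuuruSSSS => uuuururuSSS => uuuurururuSS => uuuururururuS => uuuurururururu

S => uSS   [S -> u S S]
uSS => uuSSS   [S -> u S S]
uuSSS => uuuSSSS   [S -> u S S]
uuuSSSS => uuuuSSSSS   [S -> u S S]
uuuuSSSSS => uuuuruSSSS   [S -> r u]
uuuuruSSSS => uuuururuSSS   [S -> r u]
uuuururuSSS => uuuurururuSS   [S -> r u]
uuuurururuSS => uuuururururuS   [S -> r u]
uuuururururuS => uuuurururururu   [S -> r u]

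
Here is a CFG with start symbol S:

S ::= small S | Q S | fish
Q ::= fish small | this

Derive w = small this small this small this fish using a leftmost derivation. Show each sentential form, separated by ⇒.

S ⇒ small S   [S ::= small S]
small S ⇒ small Q S   [S ::= Q S]
small Q S ⇒ small this S   [Q ::= this]
small this S ⇒ small this small S   [S ::= small S]
small this small S ⇒ small this small Q S   [S ::= Q S]
small this small Q S ⇒ small this small this S   [Q ::= this]
small this small this S ⇒ small this small this small S   [S ::= small S]
small this small this small S ⇒ small this small this small Q S   [S ::= Q S]
small this small this small Q S ⇒ small this small this small this S   [Q ::= this]
small this small this small this S ⇒ small this small this small this fish   [S ::= fish]

S ⇒ small S ⇒ small Q S ⇒ small this S ⇒ small this small S ⇒ small this small Q S ⇒ small this small this S ⇒ small this small this small S ⇒ small this small this small Q S ⇒ small this small this small this S ⇒ small this small this small this fish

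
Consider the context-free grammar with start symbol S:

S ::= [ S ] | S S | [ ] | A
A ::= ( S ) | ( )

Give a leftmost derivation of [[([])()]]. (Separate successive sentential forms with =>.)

S => [S] => [[S]] => [[SS]] => [[AS]] => [[(S)S]] => [[([])S]] => [[([])A]] => [[([])()]]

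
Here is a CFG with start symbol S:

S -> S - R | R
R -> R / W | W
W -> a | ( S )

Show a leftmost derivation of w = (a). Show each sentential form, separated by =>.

S => R   [S -> R]
R => W   [R -> W]
W => (S)   [W -> ( S )]
(S) => (R)   [S -> R]
(R) => (W)   [R -> W]
(W) => (a)   [W -> a]

S => R => W => (S) => (R) => (W) => (a)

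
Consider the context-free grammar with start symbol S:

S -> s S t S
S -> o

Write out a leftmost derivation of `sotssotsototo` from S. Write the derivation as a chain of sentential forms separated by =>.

S => sStS => sotS => sotsStS => sotssStStS => sotssotStS => sotssotsStStS => sotssotsotStS => sotssotsototS => sotssotsototo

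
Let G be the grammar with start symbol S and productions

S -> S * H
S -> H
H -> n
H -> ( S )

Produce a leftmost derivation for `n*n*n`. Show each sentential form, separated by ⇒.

S ⇒ S*H ⇒ S*H*H ⇒ H*H*H ⇒ n*H*H ⇒ n*n*H ⇒ n*n*n

S ⇒ S*H   [S -> S * H]
S*H ⇒ S*H*H   [S -> S * H]
S*H*H ⇒ H*H*H   [S -> H]
H*H*H ⇒ n*H*H   [H -> n]
n*H*H ⇒ n*n*H   [H -> n]
n*n*H ⇒ n*n*n   [H -> n]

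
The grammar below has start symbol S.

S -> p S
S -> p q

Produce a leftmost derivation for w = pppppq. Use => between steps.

S=>pS=>ppS=>pppS=>ppppS=>pppppq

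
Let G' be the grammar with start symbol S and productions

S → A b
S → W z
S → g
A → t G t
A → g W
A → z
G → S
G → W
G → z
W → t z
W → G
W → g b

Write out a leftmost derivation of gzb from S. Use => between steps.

S=>Ab=>gWb=>gGb=>gzb

S => Ab   [S → A b]
Ab => gWb   [A → g W]
gWb => gGb   [W → G]
gGb => gzb   [G → z]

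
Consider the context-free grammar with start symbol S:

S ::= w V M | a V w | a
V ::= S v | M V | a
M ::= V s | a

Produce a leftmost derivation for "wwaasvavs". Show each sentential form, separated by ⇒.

S ⇒ wVM ⇒ wSvM ⇒ wwVMvM ⇒ wwaMvM ⇒ wwaVsvM ⇒ wwaasvM ⇒ wwaasvVs ⇒ wwaasvSvs ⇒ wwaasvavs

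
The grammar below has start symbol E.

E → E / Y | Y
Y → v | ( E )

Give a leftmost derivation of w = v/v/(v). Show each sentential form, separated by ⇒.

E ⇒ E/Y ⇒ E/Y/Y ⇒ Y/Y/Y ⇒ v/Y/Y ⇒ v/v/Y ⇒ v/v/(E) ⇒ v/v/(Y) ⇒ v/v/(v)

E ⇒ E/Y   [E → E / Y]
E/Y ⇒ E/Y/Y   [E → E / Y]
E/Y/Y ⇒ Y/Y/Y   [E → Y]
Y/Y/Y ⇒ v/Y/Y   [Y → v]
v/Y/Y ⇒ v/v/Y   [Y → v]
v/v/Y ⇒ v/v/(E)   [Y → ( E )]
v/v/(E) ⇒ v/v/(Y)   [E → Y]
v/v/(Y) ⇒ v/v/(v)   [Y → v]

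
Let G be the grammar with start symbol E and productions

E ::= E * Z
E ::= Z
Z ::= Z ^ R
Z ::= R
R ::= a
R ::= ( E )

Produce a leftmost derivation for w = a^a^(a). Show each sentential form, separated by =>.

E => Z => Z^R => Z^R^R => R^R^R => a^R^R => a^a^R => a^a^(E) => a^a^(Z) => a^a^(R) => a^a^(a)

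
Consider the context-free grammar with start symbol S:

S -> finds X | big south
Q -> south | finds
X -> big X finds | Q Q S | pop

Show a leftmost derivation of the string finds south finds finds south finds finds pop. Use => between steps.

S => finds X   [S -> finds X]
finds X => finds Q Q S   [X -> Q Q S]
finds Q Q S => finds south Q S   [Q -> south]
finds south Q S => finds south finds S   [Q -> finds]
finds south finds S => finds south finds finds X   [S -> finds X]
finds south finds finds X => finds south finds finds Q Q S   [X -> Q Q S]
finds south finds finds Q Q S => finds south finds finds south Q S   [Q -> south]
finds south finds finds south Q S => finds south finds finds south finds S   [Q -> finds]
finds south finds finds south finds S => finds south finds finds south finds finds X   [S -> finds X]
finds south finds finds south finds finds X => finds south finds finds south finds finds pop   [X -> pop]

S => finds X => finds Q Q S => finds south Q S => finds south finds S => finds south finds finds X => finds south finds finds Q Q S => finds south finds finds south Q S => finds south finds finds south finds S => finds south finds finds south finds finds X => finds south finds finds south finds finds pop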